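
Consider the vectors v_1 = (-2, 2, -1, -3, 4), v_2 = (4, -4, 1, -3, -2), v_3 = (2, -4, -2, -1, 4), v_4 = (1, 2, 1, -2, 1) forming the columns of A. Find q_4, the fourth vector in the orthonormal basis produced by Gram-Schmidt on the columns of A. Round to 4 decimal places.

q_4 = (0.7194, 0.4903, 0.3105, 0.1873, 0.3326)

v_1 = (-2, 2, -1, -3, 4); ‖v_1‖ = 5.8310, so q_1 = (-0.3430, 0.3430, -0.1715, -0.5145, 0.6860).
q_1·v_2 = (-0.3430)·4 + 0.3430·(-4) + (-0.1715)·1 + (-0.5145)·(-3) + 0.6860·(-2) = -2.7440.
u_2 = v_2 + 2.7440·q_1 = (3.0588, -3.0588, 0.5294, -4.4118, -0.1176).
‖u_2‖ = 6.2025, so q_2 = (0.4932, -0.4932, 0.0854, -0.7113, -0.0190).
q_1·v_3 = (-0.3430)·2 + 0.3430·(-4) + (-0.1715)·(-2) + (-0.5145)·(-1) + 0.6860·4 = 1.5435; q_2·v_3 = 0.4932·2 + (-0.4932)·(-4) + 0.0854·(-2) + (-0.7113)·(-1) + (-0.0190)·4 = 3.4237.
u_3 = v_3 − 1.5435·q_1 − 3.4237·q_2 = (0.8410, -2.8410, -2.0275, 2.2294, 3.0061).
‖u_3‖ = 5.1861, so q_3 = (0.1622, -0.5478, -0.3910, 0.4299, 0.5796).
q_1·v_4 = (-0.3430)·1 + 0.3430·2 + (-0.1715)·1 + (-0.5145)·(-2) + 0.6860·1 = 1.8865; q_2·v_4 = 0.4932·1 + (-0.4932)·2 + 0.0854·1 + (-0.7113)·(-2) + (-0.0190)·1 = 0.9958; q_3·v_4 = 0.1622·1 + (-0.5478)·2 + (-0.3910)·1 + 0.4299·(-2) + 0.5796·1 = -1.6045.
u_4 = v_4 − 1.8865·q_1 − 0.9958·q_2 + 1.6045·q_3 = (1.4161, 0.9651, 0.6113, 0.3686, 0.6548).
‖u_4‖ = 1.9685, so q_4 = (0.7194, 0.4903, 0.3105, 0.1873, 0.3326).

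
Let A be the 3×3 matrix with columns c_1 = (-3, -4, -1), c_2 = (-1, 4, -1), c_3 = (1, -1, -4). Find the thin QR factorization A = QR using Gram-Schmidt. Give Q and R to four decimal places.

c_1 = (-3, -4, -1); ‖c_1‖ = 5.0990, so e_1 = (-0.5883, -0.7845, -0.1961).
e_1·c_2 = (-0.5883)·(-1) + (-0.7845)·4 + (-0.1961)·(-1) = -2.3534.
u_2 = c_2 + 2.3534·e_1 = (-2.3846, 2.1538, -1.4615).
‖u_2‖ = 3.5301, so e_2 = (-0.6755, 0.6101, -0.4140).
e_1·c_3 = (-0.5883)·1 + (-0.7845)·(-1) + (-0.1961)·(-4) = 0.9806; e_2·c_3 = (-0.6755)·1 + 0.6101·(-1) + (-0.4140)·(-4) = 0.3704.
u_3 = c_3 − 0.9806·e_1 − 0.3704·e_2 = (1.8272, -0.4568, -3.6543).
‖u_3‖ = 4.1111, so e_3 = (0.4444, -0.1111, -0.8889).

Q = [[-0.5883, -0.6755, 0.4444], [-0.7845, 0.6101, -0.1111], [-0.1961, -0.4140, -0.8889]], R = [[5.0990, -2.3534, 0.9806], [0.0000, 3.5301, 0.3704], [0.0000, 0.0000, 4.1111]]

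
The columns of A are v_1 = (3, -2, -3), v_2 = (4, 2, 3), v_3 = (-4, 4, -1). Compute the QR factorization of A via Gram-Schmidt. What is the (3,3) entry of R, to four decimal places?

v_1 = (3, -2, -3); ‖v_1‖ = 4.6904, so e_1 = (0.6396, -0.4264, -0.6396).
e_1·v_2 = 0.6396·4 + (-0.4264)·2 + (-0.6396)·3 = -0.2132.
u_2 = v_2 + 0.2132·e_1 = (4.1364, 1.9091, 2.8636).
‖u_2‖ = 5.3809, so e_2 = (0.7687, 0.3548, 0.5322).
e_1·v_3 = 0.6396·(-4) + (-0.4264)·4 + (-0.6396)·(-1) = -3.6244; e_2·v_3 = 0.7687·(-4) + 0.3548·4 + 0.5322·(-1) = -2.1879.
u_3 = v_3 + 3.6244·e_1 + 2.1879·e_2 = (0.0000, 3.2308, -2.1538).
r_{33} = ‖u_3‖ = 3.8829.

r_{33} = 3.8829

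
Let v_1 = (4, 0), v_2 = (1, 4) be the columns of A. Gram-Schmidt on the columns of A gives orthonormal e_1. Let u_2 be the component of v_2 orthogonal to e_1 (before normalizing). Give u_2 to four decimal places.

e_1 = v_1/‖v_1‖ = (4, 0)/4.0000 = (1.0000, 0.0000).
r_{12} = e_1·v_2 = 1.0000.
u_2 = v_2 − 1.0000·e_1 = (0.0000, 4.0000).

u_2 = (0.0000, 4.0000)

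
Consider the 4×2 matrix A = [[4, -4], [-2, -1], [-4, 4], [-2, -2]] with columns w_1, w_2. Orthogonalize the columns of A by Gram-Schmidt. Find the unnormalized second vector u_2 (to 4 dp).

u_2 = (-1.4000, -2.3000, 1.4000, -3.3000)

w_1 = (4, -2, -4, -2); ‖w_1‖ = 6.3246, so q_1 = (0.6325, -0.3162, -0.6325, -0.3162).
q_1·w_2 = 0.6325·(-4) + (-0.3162)·(-1) + (-0.6325)·4 + (-0.3162)·(-2) = -4.1110.
u_2 = w_2 + 4.1110·q_1 = (-1.4000, -2.3000, 1.4000, -3.3000).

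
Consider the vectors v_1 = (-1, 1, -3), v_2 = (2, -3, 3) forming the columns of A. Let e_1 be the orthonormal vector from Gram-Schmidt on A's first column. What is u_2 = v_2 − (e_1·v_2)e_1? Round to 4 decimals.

u_2 = (0.7273, -1.7273, -0.8182)

v_1 = (-1, 1, -3); ‖v_1‖ = 3.3166, so e_1 = (-0.3015, 0.3015, -0.9045).
e_1·v_2 = (-0.3015)·2 + 0.3015·(-3) + (-0.9045)·3 = -4.2212.
u_2 = v_2 + 4.2212·e_1 = (0.7273, -1.7273, -0.8182).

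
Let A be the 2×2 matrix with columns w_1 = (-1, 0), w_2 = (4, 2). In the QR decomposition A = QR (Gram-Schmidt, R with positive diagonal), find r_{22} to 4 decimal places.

r_{22} = 2.0000

w_1 = (-1, 0); ‖w_1‖ = 1.0000, so e_1 = (-1.0000, 0.0000).
e_1·w_2 = (-1.0000)·4 + 0.0000·2 = -4.0000.
u_2 = w_2 + 4.0000·e_1 = (0.0000, 2.0000).
r_{22} = ‖u_2‖ = 2.0000.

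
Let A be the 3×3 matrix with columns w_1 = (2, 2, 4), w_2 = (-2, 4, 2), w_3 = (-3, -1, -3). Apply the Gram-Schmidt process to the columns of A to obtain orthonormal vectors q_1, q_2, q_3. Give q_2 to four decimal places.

q_1 = w_1/‖w_1‖ = (2, 2, 4)/4.8990 = (0.4082, 0.4082, 0.8165).
r_{12} = q_1·w_2 = 2.4495.
u_2 = w_2 − 2.4495·q_1 = (-3.0000, 3.0000, 0.0000).
‖u_2‖ = 4.2426, so q_2 = (-0.7071, 0.7071, 0.0000).

q_2 = (-0.7071, 0.7071, 0.0000)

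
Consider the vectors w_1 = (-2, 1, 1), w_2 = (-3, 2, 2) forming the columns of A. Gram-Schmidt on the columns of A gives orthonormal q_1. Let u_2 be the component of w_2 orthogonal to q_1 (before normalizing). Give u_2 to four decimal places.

u_2 = (0.3333, 0.3333, 0.3333)

q_1 = w_1/‖w_1‖ = (-2, 1, 1)/2.4495 = (-0.8165, 0.4082, 0.4082).
r_{12} = q_1·w_2 = 4.0825.
u_2 = w_2 − 4.0825·q_1 = (0.3333, 0.3333, 0.3333).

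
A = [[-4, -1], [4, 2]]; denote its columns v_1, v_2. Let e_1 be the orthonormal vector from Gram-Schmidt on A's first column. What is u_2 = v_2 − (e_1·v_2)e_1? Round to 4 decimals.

u_2 = (0.5000, 0.5000)

v_1 = (-4, 4); ‖v_1‖ = 5.6569, so e_1 = (-0.7071, 0.7071).
e_1·v_2 = (-0.7071)·(-1) + 0.7071·2 = 2.1213.
u_2 = v_2 − 2.1213·e_1 = (0.5000, 0.5000).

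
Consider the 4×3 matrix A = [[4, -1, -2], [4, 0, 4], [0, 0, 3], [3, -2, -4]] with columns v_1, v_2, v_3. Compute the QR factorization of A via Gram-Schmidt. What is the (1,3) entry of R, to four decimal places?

r_{13} = -0.6247

v_1 = (4, 4, 0, 3); ‖v_1‖ = 6.4031, so e_1 = (0.6247, 0.6247, 0.0000, 0.4685).
r_{13} = e_1·v_3 = -0.6247.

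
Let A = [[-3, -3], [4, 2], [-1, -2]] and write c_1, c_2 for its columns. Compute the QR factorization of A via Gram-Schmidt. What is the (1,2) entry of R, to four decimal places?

c_1 = (-3, 4, -1); ‖c_1‖ = 5.0990, so q_1 = (-0.5883, 0.7845, -0.1961).
r_{12} = q_1·c_2 = 3.7262.

r_{12} = 3.7262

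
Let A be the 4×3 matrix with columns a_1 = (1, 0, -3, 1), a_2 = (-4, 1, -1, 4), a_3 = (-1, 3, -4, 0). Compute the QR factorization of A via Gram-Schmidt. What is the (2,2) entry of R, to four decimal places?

r_{22} = 5.7604

a_1 = (1, 0, -3, 1); ‖a_1‖ = 3.3166, so q_1 = (0.3015, 0.0000, -0.9045, 0.3015).
q_1·a_2 = 0.3015·(-4) + 0.0000·1 + (-0.9045)·(-1) + 0.3015·4 = 0.9045.
u_2 = a_2 − 0.9045·q_1 = (-4.2727, 1.0000, -0.1818, 3.7273).
r_{22} = ‖u_2‖ = 5.7604.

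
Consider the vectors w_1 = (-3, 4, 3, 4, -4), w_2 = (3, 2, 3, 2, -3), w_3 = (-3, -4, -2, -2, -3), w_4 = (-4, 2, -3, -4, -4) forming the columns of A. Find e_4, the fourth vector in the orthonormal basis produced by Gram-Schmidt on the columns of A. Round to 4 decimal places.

w_1 = (-3, 4, 3, 4, -4); ‖w_1‖ = 8.1240, so e_1 = (-0.3693, 0.4924, 0.3693, 0.4924, -0.4924).
e_1·w_2 = (-0.3693)·3 + 0.4924·2 + 0.3693·3 + 0.4924·2 + (-0.4924)·(-3) = 3.4466.
u_2 = w_2 − 3.4466·e_1 = (4.2727, 0.3030, 1.7273, 0.3030, -1.3030).
‖u_2‖ = 4.8085, so e_2 = (0.8886, 0.0630, 0.3592, 0.0630, -0.2710).
e_1·w_3 = (-0.3693)·(-3) + 0.4924·(-4) + 0.3693·(-2) + 0.4924·(-2) + (-0.4924)·(-3) = -1.1078; e_2·w_3 = 0.8886·(-3) + 0.0630·(-4) + 0.3592·(-2) + 0.0630·(-2) + (-0.2710)·(-3) = -2.9494.
u_3 = w_3 + 1.1078·e_1 + 2.9494·e_2 = (-0.7883, -3.2687, -0.5315, -1.2687, -4.3447).
‖u_3‖ = 5.6634, so e_3 = (-0.1392, -0.5772, -0.0938, -0.2240, -0.7672).
e_1·w_4 = (-0.3693)·(-4) + 0.4924·2 + 0.3693·(-3) + 0.4924·(-4) + (-0.4924)·(-4) = 1.3540; e_2·w_4 = 0.8886·(-4) + 0.0630·2 + 0.3592·(-3) + 0.0630·(-4) + (-0.2710)·(-4) = -3.6741; e_3·w_4 = (-0.1392)·(-4) + (-0.5772)·2 + (-0.0938)·(-3) + (-0.2240)·(-4) + (-0.7672)·(-4) = 3.6487.
u_4 = w_4 − 1.3540·e_1 + 3.6741·e_2 − 3.6487·e_3 = (0.2726, 3.6707, -1.8378, -3.6178, -1.5299).
‖u_4‖ = 5.6881, so e_4 = (0.0479, 0.6453, -0.3231, -0.6360, -0.2690).

e_4 = (0.0479, 0.6453, -0.3231, -0.6360, -0.2690)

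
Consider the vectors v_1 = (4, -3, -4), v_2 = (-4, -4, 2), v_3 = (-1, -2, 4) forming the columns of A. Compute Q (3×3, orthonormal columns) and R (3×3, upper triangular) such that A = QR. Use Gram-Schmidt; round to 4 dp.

Q = [[0.6247, -0.4964, 0.6028], [-0.4685, -0.8558, -0.2192], [-0.6247, 0.1455, 0.7672]], R = [[6.4031, -1.8741, -2.1864], [0.0000, 5.6998, 2.7900], [0.0000, 0.0000, 2.9044]]

q_1 = v_1/‖v_1‖ = (4, -3, -4)/6.4031 = (0.6247, -0.4685, -0.6247).
r_{12} = q_1·v_2 = -1.8741.
u_2 = v_2 + 1.8741·q_1 = (-2.8293, -4.8780, 0.8293).
‖u_2‖ = 5.6998, so q_2 = (-0.4964, -0.8558, 0.1455).
r_{13} = q_1·v_3 = -2.1864; r_{23} = q_2·v_3 = 2.7900.
u_3 = v_3 + 2.1864·q_1 − 2.7900·q_2 = (1.7508, -0.6366, 2.2282).
‖u_3‖ = 2.9044, so q_3 = (0.6028, -0.2192, 0.7672).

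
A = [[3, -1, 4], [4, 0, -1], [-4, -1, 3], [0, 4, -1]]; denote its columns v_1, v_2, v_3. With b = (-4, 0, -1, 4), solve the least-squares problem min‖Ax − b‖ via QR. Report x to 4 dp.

x = (-0.2691, 0.8477, -0.5463)

e_1 = v_1/‖v_1‖ = (3, 4, -4, 0)/6.4031 = (0.4685, 0.6247, -0.6247, 0.0000).
r_{12} = e_1·v_2 = 0.1562.
u_2 = v_2 − 0.1562·e_1 = (-1.0732, -0.0976, -0.9024, 4.0000).
‖u_2‖ = 4.2398, so e_2 = (-0.2531, -0.0230, -0.2129, 0.9434).
r_{13} = e_1·v_3 = -0.6247; r_{23} = e_2·v_3 = -2.5715.
u_3 = v_3 + 0.6247·e_1 + 2.5715·e_2 = (3.6418, -0.6689, 2.0624, 1.4261).
‖u_3‖ = 4.4718, so e_3 = (0.8144, -0.1496, 0.4612, 0.3189).
Qᵀb = (-1.2494, 4.9991, -2.4432).
Back-substitute: x_3 = -2.4432/4.4718 = -0.5463.
x_2 = (4.9991 + 2.5715·(-0.5463))/4.2398 = 0.8477.
x_1 = (-1.2494 − 0.1562·0.8477 + 0.6247·(-0.5463))/6.4031 = -0.2691.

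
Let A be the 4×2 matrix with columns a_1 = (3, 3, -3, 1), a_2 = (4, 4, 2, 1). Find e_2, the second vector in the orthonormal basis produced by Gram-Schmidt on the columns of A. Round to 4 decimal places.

a_1 = (3, 3, -3, 1); ‖a_1‖ = 5.2915, so e_1 = (0.5669, 0.5669, -0.5669, 0.1890).
e_1·a_2 = 0.5669·4 + 0.5669·4 + (-0.5669)·2 + 0.1890·1 = 3.5907.
u_2 = a_2 − 3.5907·e_1 = (1.9643, 1.9643, 4.0357, 0.3214).
‖u_2‖ = 4.9099, so e_2 = (0.4001, 0.4001, 0.8220, 0.0655).

e_2 = (0.4001, 0.4001, 0.8220, 0.0655)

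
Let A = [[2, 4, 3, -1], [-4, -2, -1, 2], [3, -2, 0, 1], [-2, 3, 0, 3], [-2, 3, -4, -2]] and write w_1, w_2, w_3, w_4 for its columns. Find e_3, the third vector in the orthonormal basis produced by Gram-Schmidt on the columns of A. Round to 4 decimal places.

e_1 = w_1/‖w_1‖ = (2, -4, 3, -2, -2)/6.0828 = (0.3288, -0.6576, 0.4932, -0.3288, -0.3288).
r_{12} = e_1·w_2 = -0.3288.
u_2 = w_2 + 0.3288·e_1 = (4.1081, -2.2162, -1.8378, 2.8919, 2.8919).
‖u_2‖ = 6.4724, so e_2 = (0.6347, -0.3424, -0.2840, 0.4468, 0.4468).
r_{13} = e_1·w_3 = 2.9592; r_{23} = e_2·w_3 = 0.4593.
u_3 = w_3 − 2.9592·e_1 − 0.4593·e_2 = (1.7355, 1.1032, -1.3290, 0.7677, -3.2323).
‖u_3‖ = 4.1270, so e_3 = (0.4205, 0.2673, -0.3220, 0.1860, -0.7832).

e_3 = (0.4205, 0.2673, -0.3220, 0.1860, -0.7832)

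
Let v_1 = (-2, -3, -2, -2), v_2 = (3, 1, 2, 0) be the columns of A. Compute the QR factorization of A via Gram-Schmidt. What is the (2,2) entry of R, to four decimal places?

r_{22} = 2.4398

q_1 = v_1/‖v_1‖ = (-2, -3, -2, -2)/4.5826 = (-0.4364, -0.6547, -0.4364, -0.4364).
r_{12} = q_1·v_2 = -2.8368.
u_2 = v_2 + 2.8368·q_1 = (1.7619, -0.8571, 0.7619, -1.2381).
r_{22} = ‖u_2‖ = 2.4398.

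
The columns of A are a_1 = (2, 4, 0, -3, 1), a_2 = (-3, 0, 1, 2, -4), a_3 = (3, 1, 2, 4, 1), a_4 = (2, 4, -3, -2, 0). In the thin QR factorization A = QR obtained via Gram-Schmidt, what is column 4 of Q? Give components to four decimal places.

e_4 = (0.1932, 0.1863, -0.8880, 0.3060, -0.2139)

e_1 = a_1/‖a_1‖ = (2, 4, 0, -3, 1)/5.4772 = (0.3651, 0.7303, 0.0000, -0.5477, 0.1826).
r_{12} = e_1·a_2 = -2.9212.
u_2 = a_2 + 2.9212·e_1 = (-1.9333, 2.1333, 1.0000, 0.4000, -3.4667).
‖u_2‖ = 4.6332, so e_2 = (-0.4173, 0.4604, 0.2158, 0.0863, -0.7482).
r_{13} = e_1·a_3 = -0.1826; r_{23} = e_2·a_3 = -0.7626.
u_3 = a_3 + 0.1826·e_1 + 0.7626·e_2 = (2.7484, 1.4845, 2.1646, 3.9658, 0.4627).
‖u_3‖ = 5.5123, so e_3 = (0.4986, 0.2693, 0.3927, 0.7195, 0.0839).
r_{14} = e_1·a_4 = 4.7469; r_{24} = e_2·a_4 = 0.1871; r_{34} = e_3·a_4 = -0.5426.
u_4 = a_4 − 4.7469·e_1 − 0.1871·e_2 + 0.5426·e_3 = (0.6152, 0.5933, -2.8273, 0.9742, -0.6812).
‖u_4‖ = 3.1839, so e_4 = (0.1932, 0.1863, -0.8880, 0.3060, -0.2139).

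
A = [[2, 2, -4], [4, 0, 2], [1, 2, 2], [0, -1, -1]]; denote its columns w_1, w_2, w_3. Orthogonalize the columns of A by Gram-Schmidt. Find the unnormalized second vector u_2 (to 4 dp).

u_2 = (1.4286, -1.1429, 1.7143, -1.0000)

w_1 = (2, 4, 1, 0); ‖w_1‖ = 4.5826, so q_1 = (0.4364, 0.8729, 0.2182, 0.0000).
q_1·w_2 = 0.4364·2 + 0.8729·0 + 0.2182·2 + 0.0000·(-1) = 1.3093.
u_2 = w_2 − 1.3093·q_1 = (1.4286, -1.1429, 1.7143, -1.0000).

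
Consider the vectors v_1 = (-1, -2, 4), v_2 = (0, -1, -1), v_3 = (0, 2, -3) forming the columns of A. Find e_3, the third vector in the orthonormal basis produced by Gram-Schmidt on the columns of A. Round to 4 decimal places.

e_3 = (-0.9733, 0.1622, -0.1622)

v_1 = (-1, -2, 4); ‖v_1‖ = 4.5826, so e_1 = (-0.2182, -0.4364, 0.8729).
e_1·v_2 = (-0.2182)·0 + (-0.4364)·(-1) + 0.8729·(-1) = -0.4364.
u_2 = v_2 + 0.4364·e_1 = (-0.0952, -1.1905, -0.6190).
‖u_2‖ = 1.3452, so e_2 = (-0.0708, -0.8850, -0.4602).
e_1·v_3 = (-0.2182)·0 + (-0.4364)·2 + 0.8729·(-3) = -3.4915; e_2·v_3 = (-0.0708)·0 + (-0.8850)·2 + (-0.4602)·(-3) = -0.3894.
u_3 = v_3 + 3.4915·e_1 + 0.3894·e_2 = (-0.7895, 0.1316, -0.1316).
‖u_3‖ = 0.8111, so e_3 = (-0.9733, 0.1622, -0.1622).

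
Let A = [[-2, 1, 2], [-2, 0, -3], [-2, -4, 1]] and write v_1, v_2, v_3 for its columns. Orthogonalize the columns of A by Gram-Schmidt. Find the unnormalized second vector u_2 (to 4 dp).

u_2 = (2.0000, 1.0000, -3.0000)

e_1 = v_1/‖v_1‖ = (-2, -2, -2)/3.4641 = (-0.5774, -0.5774, -0.5774).
r_{12} = e_1·v_2 = 1.7321.
u_2 = v_2 − 1.7321·e_1 = (2.0000, 1.0000, -3.0000).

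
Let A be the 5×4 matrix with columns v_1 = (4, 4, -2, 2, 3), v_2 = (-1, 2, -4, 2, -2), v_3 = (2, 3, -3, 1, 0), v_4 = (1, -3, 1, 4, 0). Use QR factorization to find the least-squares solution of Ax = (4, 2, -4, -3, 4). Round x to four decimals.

v_1 = (4, 4, -2, 2, 3); ‖v_1‖ = 7.0000, so e_1 = (0.5714, 0.5714, -0.2857, 0.2857, 0.4286).
e_1·v_2 = 0.5714·(-1) + 0.5714·2 + (-0.2857)·(-4) + 0.2857·2 + 0.4286·(-2) = 1.4286.
u_2 = v_2 − 1.4286·e_1 = (-1.8163, 1.1837, -3.5918, 1.5918, -2.6122).
‖u_2‖ = 5.1922, so e_2 = (-0.3498, 0.2280, -0.6918, 0.3066, -0.5031).
e_1·v_3 = 0.5714·2 + 0.5714·3 + (-0.2857)·(-3) + 0.2857·1 + 0.4286·0 = 4.0000; e_2·v_3 = (-0.3498)·2 + 0.2280·3 + (-0.6918)·(-3) + 0.3066·1 + (-0.5031)·0 = 2.3662.
u_3 = v_3 − 4.0000·e_1 − 2.3662·e_2 = (0.5420, 0.1749, -0.2203, -0.8683, -0.5238).
‖u_3‖ = 1.1837, so e_3 = (0.4579, 0.1477, -0.1861, -0.7335, -0.4425).
e_1·v_4 = 0.5714·1 + 0.5714·(-3) + (-0.2857)·1 + 0.2857·4 + 0.4286·0 = -0.2857; e_2·v_4 = (-0.3498)·1 + 0.2280·(-3) + (-0.6918)·1 + 0.3066·4 + (-0.5031)·0 = -0.4992; e_3·v_4 = 0.4579·1 + 0.1477·(-3) + (-0.1861)·1 + (-0.7335)·4 + (-0.4425)·0 = -3.1054.
u_4 = v_4 + 0.2857·e_1 + 0.4992·e_2 + 3.1054·e_3 = (2.4106, -2.2642, -0.0049, 1.9568, -1.5030).
‖u_4‖ = 4.1262, so e_4 = (0.5842, -0.5487, -0.0012, 0.4742, -0.3643).
Qᵀb = (5.4286, -1.1084, 3.3018, -1.6356).
Back-substitute: x_4 = -1.6356/4.1262 = -0.3964.
x_3 = (3.3018 + 3.1054·(-0.3964))/1.1837 = 1.7494.
x_2 = (-1.1084 − 2.3662·1.7494 + 0.4992·(-0.3964))/5.1922 = -1.0488.
x_1 = (5.4286 − 1.4286·(-1.0488) − 4.0000·1.7494 + 0.2857·(-0.3964))/7.0000 = -0.0263.

x = (-0.0263, -1.0488, 1.7494, -0.3964)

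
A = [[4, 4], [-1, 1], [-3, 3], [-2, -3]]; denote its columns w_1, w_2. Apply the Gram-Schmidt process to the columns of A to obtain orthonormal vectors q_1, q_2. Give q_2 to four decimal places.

q_2 = (0.4367, 0.2548, 0.7643, -0.4003)

q_1 = w_1/‖w_1‖ = (4, -1, -3, -2)/5.4772 = (0.7303, -0.1826, -0.5477, -0.3651).
r_{12} = q_1·w_2 = 2.1909.
u_2 = w_2 − 2.1909·q_1 = (2.4000, 1.4000, 4.2000, -2.2000).
‖u_2‖ = 5.4955, so q_2 = (0.4367, 0.2548, 0.7643, -0.4003).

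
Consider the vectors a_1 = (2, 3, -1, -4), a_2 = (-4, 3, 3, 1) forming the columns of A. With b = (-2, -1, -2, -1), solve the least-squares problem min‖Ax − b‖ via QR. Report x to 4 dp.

x = (-0.0464, -0.0651)

e_1 = a_1/‖a_1‖ = (2, 3, -1, -4)/5.4772 = (0.3651, 0.5477, -0.1826, -0.7303).
r_{12} = e_1·a_2 = -1.0954.
u_2 = a_2 + 1.0954·e_1 = (-3.6000, 3.6000, 2.8000, 0.2000).
‖u_2‖ = 5.8138, so e_2 = (-0.6192, 0.6192, 0.4816, 0.0344).
Qᵀb = (-0.1826, -0.3784).
Back-substitute: x_2 = -0.3784/5.8138 = -0.0651.
x_1 = (-0.1826 + 1.0954·(-0.0651))/5.4772 = -0.0464.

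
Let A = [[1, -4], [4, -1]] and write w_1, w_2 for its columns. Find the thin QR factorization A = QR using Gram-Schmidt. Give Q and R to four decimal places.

Q = [[0.2425, -0.9701], [0.9701, 0.2425]], R = [[4.1231, -1.9403], [0.0000, 3.6380]]

w_1 = (1, 4); ‖w_1‖ = 4.1231, so e_1 = (0.2425, 0.9701).
e_1·w_2 = 0.2425·(-4) + 0.9701·(-1) = -1.9403.
u_2 = w_2 + 1.9403·e_1 = (-3.5294, 0.8824).
‖u_2‖ = 3.6380, so e_2 = (-0.9701, 0.2425).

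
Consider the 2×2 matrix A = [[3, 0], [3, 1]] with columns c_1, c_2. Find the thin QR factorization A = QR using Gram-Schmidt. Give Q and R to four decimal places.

e_1 = c_1/‖c_1‖ = (3, 3)/4.2426 = (0.7071, 0.7071).
r_{12} = e_1·c_2 = 0.7071.
u_2 = c_2 − 0.7071·e_1 = (-0.5000, 0.5000).
‖u_2‖ = 0.7071, so e_2 = (-0.7071, 0.7071).

Q = [[0.7071, -0.7071], [0.7071, 0.7071]], R = [[4.2426, 0.7071], [0.0000, 0.7071]]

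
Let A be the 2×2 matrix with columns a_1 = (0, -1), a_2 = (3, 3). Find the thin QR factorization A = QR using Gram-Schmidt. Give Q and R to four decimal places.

Q = [[0.0000, 1.0000], [-1.0000, 0.0000]], R = [[1.0000, -3.0000], [0.0000, 3.0000]]

a_1 = (0, -1); ‖a_1‖ = 1.0000, so e_1 = (0.0000, -1.0000).
e_1·a_2 = 0.0000·3 + (-1.0000)·3 = -3.0000.
u_2 = a_2 + 3.0000·e_1 = (3.0000, 0.0000).
‖u_2‖ = 3.0000, so e_2 = (1.0000, 0.0000).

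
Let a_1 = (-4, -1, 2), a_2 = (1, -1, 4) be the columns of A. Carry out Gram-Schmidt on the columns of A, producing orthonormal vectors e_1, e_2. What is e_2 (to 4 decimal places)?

a_1 = (-4, -1, 2); ‖a_1‖ = 4.5826, so e_1 = (-0.8729, -0.2182, 0.4364).
e_1·a_2 = (-0.8729)·1 + (-0.2182)·(-1) + 0.4364·4 = 1.0911.
u_2 = a_2 − 1.0911·e_1 = (1.9524, -0.7619, 3.5238).
‖u_2‖ = 4.0999, so e_2 = (0.4762, -0.1858, 0.8595).

e_2 = (0.4762, -0.1858, 0.8595)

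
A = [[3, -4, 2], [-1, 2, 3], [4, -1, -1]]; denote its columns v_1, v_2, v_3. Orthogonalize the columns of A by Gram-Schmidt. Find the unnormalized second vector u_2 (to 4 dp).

u_2 = (-1.9231, 1.3077, 1.7692)

v_1 = (3, -1, 4); ‖v_1‖ = 5.0990, so e_1 = (0.5883, -0.1961, 0.7845).
e_1·v_2 = 0.5883·(-4) + (-0.1961)·2 + 0.7845·(-1) = -3.5301.
u_2 = v_2 + 3.5301·e_1 = (-1.9231, 1.3077, 1.7692).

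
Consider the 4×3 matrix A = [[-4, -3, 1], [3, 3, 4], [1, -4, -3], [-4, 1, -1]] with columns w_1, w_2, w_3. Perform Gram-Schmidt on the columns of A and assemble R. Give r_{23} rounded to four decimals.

r_{23} = 3.0930

q_1 = w_1/‖w_1‖ = (-4, 3, 1, -4)/6.4807 = (-0.6172, 0.4629, 0.1543, -0.6172).
r_{12} = q_1·w_2 = 2.0059.
u_2 = w_2 − 2.0059·q_1 = (-1.7619, 2.0714, -4.3095, 2.2381).
‖u_2‖ = 5.5656, so q_2 = (-0.3166, 0.3722, -0.7743, 0.4021).
r_{23} = q_2·w_3 = 3.0930.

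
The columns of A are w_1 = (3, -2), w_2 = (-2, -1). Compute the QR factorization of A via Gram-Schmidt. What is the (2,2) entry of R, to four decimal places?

e_1 = w_1/‖w_1‖ = (3, -2)/3.6056 = (0.8321, -0.5547).
r_{12} = e_1·w_2 = -1.1094.
u_2 = w_2 + 1.1094·e_1 = (-1.0769, -1.6154).
r_{22} = ‖u_2‖ = 1.9415.

r_{22} = 1.9415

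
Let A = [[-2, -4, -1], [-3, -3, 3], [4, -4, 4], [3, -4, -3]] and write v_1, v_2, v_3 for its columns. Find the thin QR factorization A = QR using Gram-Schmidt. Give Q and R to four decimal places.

v_1 = (-2, -3, 4, 3); ‖v_1‖ = 6.1644, so q_1 = (-0.3244, -0.4867, 0.6489, 0.4867).
q_1·v_2 = (-0.3244)·(-4) + (-0.4867)·(-3) + 0.6489·(-4) + 0.4867·(-4) = -1.7844.
u_2 = v_2 + 1.7844·q_1 = (-4.5789, -3.8684, -2.8421, -3.1316).
‖u_2‖ = 7.3359, so q_2 = (-0.6242, -0.5273, -0.3874, -0.4269).
q_1·v_3 = (-0.3244)·(-1) + (-0.4867)·3 + 0.6489·4 + 0.4867·(-3) = 0.0000; q_2·v_3 = (-0.6242)·(-1) + (-0.5273)·3 + (-0.3874)·4 + (-0.4269)·(-3) = -1.2268.
u_3 = v_3 + 0.0000·q_1 + 1.2268·q_2 = (-1.7658, 2.3531, 3.5247, -3.5237).
‖u_3‖ = 5.7875, so q_3 = (-0.3051, 0.4066, 0.6090, -0.6089).

Q = [[-0.3244, -0.6242, -0.3051], [-0.4867, -0.5273, 0.4066], [0.6489, -0.3874, 0.6090], [0.4867, -0.4269, -0.6089]], R = [[6.1644, -1.7844, 0.0000], [0.0000, 7.3359, -1.2268], [0.0000, 0.0000, 5.7875]]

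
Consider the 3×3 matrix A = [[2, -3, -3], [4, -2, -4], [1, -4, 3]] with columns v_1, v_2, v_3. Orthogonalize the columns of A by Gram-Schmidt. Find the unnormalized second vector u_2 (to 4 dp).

u_2 = (-1.2857, 1.4286, -3.1429)

e_1 = v_1/‖v_1‖ = (2, 4, 1)/4.5826 = (0.4364, 0.8729, 0.2182).
r_{12} = e_1·v_2 = -3.9279.
u_2 = v_2 + 3.9279·e_1 = (-1.2857, 1.4286, -3.1429).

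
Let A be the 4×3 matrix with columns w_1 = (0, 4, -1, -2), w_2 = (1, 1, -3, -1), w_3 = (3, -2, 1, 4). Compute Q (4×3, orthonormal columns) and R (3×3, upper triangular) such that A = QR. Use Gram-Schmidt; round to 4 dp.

e_1 = w_1/‖w_1‖ = (0, 4, -1, -2)/4.5826 = (0.0000, 0.8729, -0.2182, -0.4364).
r_{12} = e_1·w_2 = 1.9640.
u_2 = w_2 − 1.9640·e_1 = (1.0000, -0.7143, -2.5714, -0.1429).
‖u_2‖ = 2.8536, so e_2 = (0.3504, -0.2503, -0.9011, -0.0501).
r_{13} = e_1·w_3 = -3.7097; r_{23} = e_2·w_3 = 0.4506.
u_3 = w_3 + 3.7097·e_1 − 0.4506·e_2 = (2.8421, 1.3509, 0.5965, 2.4035).
‖u_3‖ = 4.0044, so e_3 = (0.7097, 0.3373, 0.1490, 0.6002).

Q = [[0.0000, 0.3504, 0.7097], [0.8729, -0.2503, 0.3373], [-0.2182, -0.9011, 0.1490], [-0.4364, -0.0501, 0.6002]], R = [[4.5826, 1.9640, -3.7097], [0.0000, 2.8536, 0.4506], [0.0000, 0.0000, 4.0044]]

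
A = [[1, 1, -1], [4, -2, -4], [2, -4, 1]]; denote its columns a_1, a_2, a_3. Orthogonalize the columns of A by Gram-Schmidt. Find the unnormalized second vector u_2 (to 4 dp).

q_1 = a_1/‖a_1‖ = (1, 4, 2)/4.5826 = (0.2182, 0.8729, 0.4364).
r_{12} = q_1·a_2 = -3.2733.
u_2 = a_2 + 3.2733·q_1 = (1.7143, 0.8571, -2.5714).

u_2 = (1.7143, 0.8571, -2.5714)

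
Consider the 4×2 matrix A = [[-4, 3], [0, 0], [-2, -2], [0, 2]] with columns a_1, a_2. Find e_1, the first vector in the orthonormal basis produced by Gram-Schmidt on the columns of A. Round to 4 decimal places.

e_1 = (-0.8944, 0.0000, -0.4472, 0.0000)

a_1 = (-4, 0, -2, 0); ‖a_1‖ = 4.4721, so e_1 = (-0.8944, 0.0000, -0.4472, 0.0000).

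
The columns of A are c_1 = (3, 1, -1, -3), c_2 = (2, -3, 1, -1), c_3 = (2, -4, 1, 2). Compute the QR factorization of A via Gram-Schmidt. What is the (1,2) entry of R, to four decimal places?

r_{12} = 1.1180

c_1 = (3, 1, -1, -3); ‖c_1‖ = 4.4721, so q_1 = (0.6708, 0.2236, -0.2236, -0.6708).
r_{12} = q_1·c_2 = 1.1180.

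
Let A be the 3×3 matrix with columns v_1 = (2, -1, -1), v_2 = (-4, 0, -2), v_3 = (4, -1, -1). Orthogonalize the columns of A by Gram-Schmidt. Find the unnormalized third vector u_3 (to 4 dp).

v_1 = (2, -1, -1); ‖v_1‖ = 2.4495, so e_1 = (0.8165, -0.4082, -0.4082).
e_1·v_2 = 0.8165·(-4) + (-0.4082)·0 + (-0.4082)·(-2) = -2.4495.
u_2 = v_2 + 2.4495·e_1 = (-2.0000, -1.0000, -3.0000).
‖u_2‖ = 3.7417, so e_2 = (-0.5345, -0.2673, -0.8018).
e_1·v_3 = 0.8165·4 + (-0.4082)·(-1) + (-0.4082)·(-1) = 4.0825; e_2·v_3 = (-0.5345)·4 + (-0.2673)·(-1) + (-0.8018)·(-1) = -1.0690.
u_3 = v_3 − 4.0825·e_1 + 1.0690·e_2 = (0.0952, 0.3810, -0.1905).

u_3 = (0.0952, 0.3810, -0.1905)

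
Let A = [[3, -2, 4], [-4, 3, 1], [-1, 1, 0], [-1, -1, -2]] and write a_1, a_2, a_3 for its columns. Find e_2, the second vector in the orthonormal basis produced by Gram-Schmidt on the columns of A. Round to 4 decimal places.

e_2 = (0.0000, 0.1925, 0.1925, -0.9623)

a_1 = (3, -4, -1, -1); ‖a_1‖ = 5.1962, so e_1 = (0.5774, -0.7698, -0.1925, -0.1925).
e_1·a_2 = 0.5774·(-2) + (-0.7698)·3 + (-0.1925)·1 + (-0.1925)·(-1) = -3.4641.
u_2 = a_2 + 3.4641·e_1 = (0.0000, 0.3333, 0.3333, -1.6667).
‖u_2‖ = 1.7321, so e_2 = (0.0000, 0.1925, 0.1925, -0.9623).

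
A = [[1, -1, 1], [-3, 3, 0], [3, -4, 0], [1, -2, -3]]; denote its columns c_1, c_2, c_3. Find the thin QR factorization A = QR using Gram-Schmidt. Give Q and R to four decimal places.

c_1 = (1, -3, 3, 1); ‖c_1‖ = 4.4721, so e_1 = (0.2236, -0.6708, 0.6708, 0.2236).
e_1·c_2 = 0.2236·(-1) + (-0.6708)·3 + 0.6708·(-4) + 0.2236·(-2) = -5.3666.
u_2 = c_2 + 5.3666·e_1 = (0.2000, -0.6000, -0.4000, -0.8000).
‖u_2‖ = 1.0954, so e_2 = (0.1826, -0.5477, -0.3651, -0.7303).
e_1·c_3 = 0.2236·1 + (-0.6708)·0 + 0.6708·0 + 0.2236·(-3) = -0.4472; e_2·c_3 = 0.1826·1 + (-0.5477)·0 + (-0.3651)·0 + (-0.7303)·(-3) = 2.3735.
u_3 = c_3 + 0.4472·e_1 − 2.3735·e_2 = (0.6667, 1.0000, 1.1667, -1.1667).
‖u_3‖ = 2.0412, so e_3 = (0.3266, 0.4899, 0.5715, -0.5715).

Q = [[0.2236, 0.1826, 0.3266], [-0.6708, -0.5477, 0.4899], [0.6708, -0.3651, 0.5715], [0.2236, -0.7303, -0.5715]], R = [[4.4721, -5.3666, -0.4472], [0.0000, 1.0954, 2.3735], [0.0000, 0.0000, 2.0412]]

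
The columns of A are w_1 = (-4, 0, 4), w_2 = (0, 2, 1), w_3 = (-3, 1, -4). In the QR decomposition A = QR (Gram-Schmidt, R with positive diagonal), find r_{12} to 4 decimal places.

e_1 = w_1/‖w_1‖ = (-4, 0, 4)/5.6569 = (-0.7071, 0.0000, 0.7071).
r_{12} = e_1·w_2 = 0.7071.

r_{12} = 0.7071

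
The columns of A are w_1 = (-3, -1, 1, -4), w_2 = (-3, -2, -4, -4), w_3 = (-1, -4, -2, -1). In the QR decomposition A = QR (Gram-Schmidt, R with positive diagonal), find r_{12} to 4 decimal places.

r_{12} = 4.4264

w_1 = (-3, -1, 1, -4); ‖w_1‖ = 5.1962, so q_1 = (-0.5774, -0.1925, 0.1925, -0.7698).
r_{12} = q_1·w_2 = 4.4264.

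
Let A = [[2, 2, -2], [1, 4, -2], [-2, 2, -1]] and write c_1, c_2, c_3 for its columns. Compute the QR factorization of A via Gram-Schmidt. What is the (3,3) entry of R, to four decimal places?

r_{33} = 0.7071

c_1 = (2, 1, -2); ‖c_1‖ = 3.0000, so q_1 = (0.6667, 0.3333, -0.6667).
q_1·c_2 = 0.6667·2 + 0.3333·4 + (-0.6667)·2 = 1.3333.
u_2 = c_2 − 1.3333·q_1 = (1.1111, 3.5556, 2.8889).
‖u_2‖ = 4.7140, so q_2 = (0.2357, 0.7542, 0.6128).
q_1·c_3 = 0.6667·(-2) + 0.3333·(-2) + (-0.6667)·(-1) = -1.3333; q_2·c_3 = 0.2357·(-2) + 0.7542·(-2) + 0.6128·(-1) = -2.5927.
u_3 = c_3 + 1.3333·q_1 + 2.5927·q_2 = (-0.5000, 0.4000, -0.3000).
r_{33} = ‖u_3‖ = 0.7071.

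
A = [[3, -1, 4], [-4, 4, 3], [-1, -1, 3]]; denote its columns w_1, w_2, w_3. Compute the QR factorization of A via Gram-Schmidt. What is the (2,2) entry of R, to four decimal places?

r_{22} = 2.3534

w_1 = (3, -4, -1); ‖w_1‖ = 5.0990, so e_1 = (0.5883, -0.7845, -0.1961).
e_1·w_2 = 0.5883·(-1) + (-0.7845)·4 + (-0.1961)·(-1) = -3.5301.
u_2 = w_2 + 3.5301·e_1 = (1.0769, 1.2308, -1.6923).
r_{22} = ‖u_2‖ = 2.3534.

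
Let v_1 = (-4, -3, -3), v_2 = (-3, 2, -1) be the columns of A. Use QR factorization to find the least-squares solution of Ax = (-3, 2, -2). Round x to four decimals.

v_1 = (-4, -3, -3); ‖v_1‖ = 5.8310, so q_1 = (-0.6860, -0.5145, -0.5145).
q_1·v_2 = (-0.6860)·(-3) + (-0.5145)·2 + (-0.5145)·(-1) = 1.5435.
u_2 = v_2 − 1.5435·q_1 = (-1.9412, 2.7941, -0.2059).
‖u_2‖ = 3.4085, so q_2 = (-0.5695, 0.8198, -0.0604).
Qᵀb = (2.0580, 3.4689).
Back-substitute: x_2 = 3.4689/3.4085 = 1.0177.
x_1 = (2.0580 − 1.5435·1.0177)/5.8310 = 0.0835.

x = (0.0835, 1.0177)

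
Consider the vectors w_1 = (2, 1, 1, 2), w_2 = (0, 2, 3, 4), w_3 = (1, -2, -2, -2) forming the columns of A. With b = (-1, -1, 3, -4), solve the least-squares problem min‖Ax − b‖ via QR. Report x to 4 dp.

x = (-0.5670, -0.5361, -0.7732)

w_1 = (2, 1, 1, 2); ‖w_1‖ = 3.1623, so q_1 = (0.6325, 0.3162, 0.3162, 0.6325).
q_1·w_2 = 0.6325·0 + 0.3162·2 + 0.3162·3 + 0.6325·4 = 4.1110.
u_2 = w_2 − 4.1110·q_1 = (-2.6000, 0.7000, 1.7000, 1.4000).
‖u_2‖ = 3.4785, so q_2 = (-0.7474, 0.2012, 0.4887, 0.4025).
q_1·w_3 = 0.6325·1 + 0.3162·(-2) + 0.3162·(-2) + 0.6325·(-2) = -1.8974; q_2·w_3 = (-0.7474)·1 + 0.2012·(-2) + 0.4887·(-2) + 0.4025·(-2) = -2.9323.
u_3 = w_3 + 1.8974·q_1 + 2.9323·q_2 = (0.0083, -0.8099, 0.0331, 0.3802).
‖u_3‖ = 0.8954, so q_3 = (0.0092, -0.9046, 0.0369, 0.4246).
Qᵀb = (-2.5298, 0.4025, -0.6923).
Back-substitute: x_3 = -0.6923/0.8954 = -0.7732.
x_2 = (0.4025 + 2.9323·(-0.7732))/3.4785 = -0.5361.
x_1 = (-2.5298 − 4.1110·(-0.5361) + 1.8974·(-0.7732))/3.1623 = -0.5670.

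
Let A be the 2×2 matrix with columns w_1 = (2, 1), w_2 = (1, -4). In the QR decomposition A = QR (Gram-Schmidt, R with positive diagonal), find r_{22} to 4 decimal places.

r_{22} = 4.0249

e_1 = w_1/‖w_1‖ = (2, 1)/2.2361 = (0.8944, 0.4472).
r_{12} = e_1·w_2 = -0.8944.
u_2 = w_2 + 0.8944·e_1 = (1.8000, -3.6000).
r_{22} = ‖u_2‖ = 4.0249.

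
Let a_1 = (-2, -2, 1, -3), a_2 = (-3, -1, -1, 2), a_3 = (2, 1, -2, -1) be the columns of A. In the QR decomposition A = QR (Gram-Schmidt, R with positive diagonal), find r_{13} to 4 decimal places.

q_1 = a_1/‖a_1‖ = (-2, -2, 1, -3)/4.2426 = (-0.4714, -0.4714, 0.2357, -0.7071).
r_{13} = q_1·a_3 = -1.1785.

r_{13} = -1.1785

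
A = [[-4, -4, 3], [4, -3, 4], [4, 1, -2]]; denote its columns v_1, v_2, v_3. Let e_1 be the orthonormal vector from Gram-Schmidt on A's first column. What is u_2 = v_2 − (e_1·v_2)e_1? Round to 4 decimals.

e_1 = v_1/‖v_1‖ = (-4, 4, 4)/6.9282 = (-0.5774, 0.5774, 0.5774).
r_{12} = e_1·v_2 = 1.1547.
u_2 = v_2 − 1.1547·e_1 = (-3.3333, -3.6667, 0.3333).

u_2 = (-3.3333, -3.6667, 0.3333)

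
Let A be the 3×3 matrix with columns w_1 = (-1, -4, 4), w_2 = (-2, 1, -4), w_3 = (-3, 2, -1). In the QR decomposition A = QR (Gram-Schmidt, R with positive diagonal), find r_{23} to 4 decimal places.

r_{23} = 2.1205

w_1 = (-1, -4, 4); ‖w_1‖ = 5.7446, so e_1 = (-0.1741, -0.6963, 0.6963).
e_1·w_2 = (-0.1741)·(-2) + (-0.6963)·1 + 0.6963·(-4) = -3.1334.
u_2 = w_2 + 3.1334·e_1 = (-2.5455, -1.1818, -1.8182).
‖u_2‖ = 3.3439, so e_2 = (-0.7612, -0.3534, -0.5437).
r_{23} = e_2·w_3 = 2.1205.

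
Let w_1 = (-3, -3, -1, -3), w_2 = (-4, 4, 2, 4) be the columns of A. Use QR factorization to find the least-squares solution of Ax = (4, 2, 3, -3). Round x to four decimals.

w_1 = (-3, -3, -1, -3); ‖w_1‖ = 5.2915, so q_1 = (-0.5669, -0.5669, -0.1890, -0.5669).
q_1·w_2 = (-0.5669)·(-4) + (-0.5669)·4 + (-0.1890)·2 + (-0.5669)·4 = -2.6458.
u_2 = w_2 + 2.6458·q_1 = (-5.5000, 2.5000, 1.5000, 2.5000).
‖u_2‖ = 6.7082, so q_2 = (-0.8199, 0.3727, 0.2236, 0.3727).
Qᵀb = (-2.2678, -2.9814).
Back-substitute: x_2 = -2.9814/6.7082 = -0.4444.
x_1 = (-2.2678 + 2.6458·(-0.4444))/5.2915 = -0.6508.

x = (-0.6508, -0.4444)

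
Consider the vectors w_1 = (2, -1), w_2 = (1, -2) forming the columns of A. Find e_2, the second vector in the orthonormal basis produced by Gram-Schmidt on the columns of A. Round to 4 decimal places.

w_1 = (2, -1); ‖w_1‖ = 2.2361, so e_1 = (0.8944, -0.4472).
e_1·w_2 = 0.8944·1 + (-0.4472)·(-2) = 1.7889.
u_2 = w_2 − 1.7889·e_1 = (-0.6000, -1.2000).
‖u_2‖ = 1.3416, so e_2 = (-0.4472, -0.8944).

e_2 = (-0.4472, -0.8944)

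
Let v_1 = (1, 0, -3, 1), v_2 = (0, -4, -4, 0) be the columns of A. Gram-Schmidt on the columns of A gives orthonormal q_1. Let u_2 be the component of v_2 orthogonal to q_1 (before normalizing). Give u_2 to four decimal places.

v_1 = (1, 0, -3, 1); ‖v_1‖ = 3.3166, so q_1 = (0.3015, 0.0000, -0.9045, 0.3015).
q_1·v_2 = 0.3015·0 + 0.0000·(-4) + (-0.9045)·(-4) + 0.3015·0 = 3.6181.
u_2 = v_2 − 3.6181·q_1 = (-1.0909, -4.0000, -0.7273, -1.0909).

u_2 = (-1.0909, -4.0000, -0.7273, -1.0909)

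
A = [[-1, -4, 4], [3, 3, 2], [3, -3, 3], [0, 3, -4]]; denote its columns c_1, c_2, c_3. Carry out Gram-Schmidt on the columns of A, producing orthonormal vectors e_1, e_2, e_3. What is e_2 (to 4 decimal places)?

c_1 = (-1, 3, 3, 0); ‖c_1‖ = 4.3589, so e_1 = (-0.2294, 0.6882, 0.6882, 0.0000).
e_1·c_2 = (-0.2294)·(-4) + 0.6882·3 + 0.6882·(-3) + 0.0000·3 = 0.9177.
u_2 = c_2 − 0.9177·e_1 = (-3.7895, 2.3684, -3.6316, 3.0000).
‖u_2‖ = 6.4929, so e_2 = (-0.5836, 0.3648, -0.5593, 0.4620).

e_2 = (-0.5836, 0.3648, -0.5593, 0.4620)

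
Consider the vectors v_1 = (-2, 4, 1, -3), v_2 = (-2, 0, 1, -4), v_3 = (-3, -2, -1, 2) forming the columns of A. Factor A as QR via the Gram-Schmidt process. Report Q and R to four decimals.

Q = [[-0.3651, -0.2571, -0.8908], [0.7303, -0.6723, -0.0987], [0.1826, 0.1285, -0.2020], [-0.5477, -0.6822, 0.3949]], R = [[5.4772, 3.1038, -1.6432], [0.0000, 3.3714, 0.6229], [0.0000, 0.0000, 3.8616]]

q_1 = v_1/‖v_1‖ = (-2, 4, 1, -3)/5.4772 = (-0.3651, 0.7303, 0.1826, -0.5477).
r_{12} = q_1·v_2 = 3.1038.
u_2 = v_2 − 3.1038·q_1 = (-0.8667, -2.2667, 0.4333, -2.3000).
‖u_2‖ = 3.3714, so q_2 = (-0.2571, -0.6723, 0.1285, -0.6822).
r_{13} = q_1·v_3 = -1.6432; r_{23} = q_2·v_3 = 0.6229.
u_3 = v_3 + 1.6432·q_1 − 0.6229·q_2 = (-3.4399, -0.3812, -0.7801, 1.5249).
‖u_3‖ = 3.8616, so q_3 = (-0.8908, -0.0987, -0.2020, 0.3949).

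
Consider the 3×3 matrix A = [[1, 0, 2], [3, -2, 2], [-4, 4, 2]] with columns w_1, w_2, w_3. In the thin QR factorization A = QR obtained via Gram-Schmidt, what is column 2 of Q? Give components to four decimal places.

e_2 = (0.7191, 0.4576, 0.5230)

e_1 = w_1/‖w_1‖ = (1, 3, -4)/5.0990 = (0.1961, 0.5883, -0.7845).
r_{12} = e_1·w_2 = -4.3146.
u_2 = w_2 + 4.3146·e_1 = (0.8462, 0.5385, 0.6154).
‖u_2‖ = 1.1767, so e_2 = (0.7191, 0.4576, 0.5230).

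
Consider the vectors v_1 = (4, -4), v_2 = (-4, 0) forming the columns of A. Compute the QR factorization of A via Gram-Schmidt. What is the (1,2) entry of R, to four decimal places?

r_{12} = -2.8284

q_1 = v_1/‖v_1‖ = (4, -4)/5.6569 = (0.7071, -0.7071).
r_{12} = q_1·v_2 = -2.8284.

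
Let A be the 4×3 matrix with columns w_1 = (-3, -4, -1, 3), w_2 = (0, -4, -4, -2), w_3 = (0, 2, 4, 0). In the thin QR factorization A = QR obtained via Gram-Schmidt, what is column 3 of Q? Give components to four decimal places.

w_1 = (-3, -4, -1, 3); ‖w_1‖ = 5.9161, so e_1 = (-0.5071, -0.6761, -0.1690, 0.5071).
e_1·w_2 = (-0.5071)·0 + (-0.6761)·(-4) + (-0.1690)·(-4) + 0.5071·(-2) = 2.3664.
u_2 = w_2 − 2.3664·e_1 = (1.2000, -2.4000, -3.6000, -3.2000).
‖u_2‖ = 5.5136, so e_2 = (0.2176, -0.4353, -0.6529, -0.5804).
e_1·w_3 = (-0.5071)·0 + (-0.6761)·2 + (-0.1690)·4 + 0.5071·0 = -2.0284; e_2·w_3 = 0.2176·0 + (-0.4353)·2 + (-0.6529)·4 + (-0.5804)·0 = -3.4823.
u_3 = w_3 + 2.0284·e_1 + 3.4823·e_2 = (-0.2707, -0.8872, 1.3835, -0.9925).
‖u_3‖ = 1.9389, so e_3 = (-0.1396, -0.4576, 0.7135, -0.5119).

e_3 = (-0.1396, -0.4576, 0.7135, -0.5119)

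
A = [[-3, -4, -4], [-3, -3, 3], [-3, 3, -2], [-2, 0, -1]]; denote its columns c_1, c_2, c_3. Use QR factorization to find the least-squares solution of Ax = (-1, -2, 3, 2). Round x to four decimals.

c_1 = (-3, -3, -3, -2); ‖c_1‖ = 5.5678, so e_1 = (-0.5388, -0.5388, -0.5388, -0.3592).
e_1·c_2 = (-0.5388)·(-4) + (-0.5388)·(-3) + (-0.5388)·3 + (-0.3592)·0 = 2.1553.
u_2 = c_2 − 2.1553·e_1 = (-2.8387, -1.8387, 4.1613, 0.7742).
‖u_2‖ = 5.4180, so e_2 = (-0.5239, -0.3394, 0.7680, 0.1429).
e_1·c_3 = (-0.5388)·(-4) + (-0.5388)·3 + (-0.5388)·(-2) + (-0.3592)·(-1) = 1.9757; e_2·c_3 = (-0.5239)·(-4) + (-0.3394)·3 + 0.7680·(-2) + 0.1429·(-1) = -0.6013.
u_3 = c_3 − 1.9757·e_1 + 0.6013·e_2 = (-3.2505, 3.8604, -0.4736, -0.2044).
‖u_3‖ = 5.0730, so e_3 = (-0.6408, 0.7610, -0.0934, -0.0403).
Qᵀb = (-0.7184, 3.7926, -1.2419).
Back-substitute: x_3 = -1.2419/5.0730 = -0.2448.
x_2 = (3.7926 + 0.6013·(-0.2448))/5.4180 = 0.6728.
x_1 = (-0.7184 − 2.1553·0.6728 − 1.9757·(-0.2448))/5.5678 = -0.3026.

x = (-0.3026, 0.6728, -0.2448)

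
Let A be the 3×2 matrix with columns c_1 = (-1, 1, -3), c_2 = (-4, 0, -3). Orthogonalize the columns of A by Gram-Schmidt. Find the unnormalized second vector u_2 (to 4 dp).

u_2 = (-2.8182, -1.1818, 0.5455)

e_1 = c_1/‖c_1‖ = (-1, 1, -3)/3.3166 = (-0.3015, 0.3015, -0.9045).
r_{12} = e_1·c_2 = 3.9196.
u_2 = c_2 − 3.9196·e_1 = (-2.8182, -1.1818, 0.5455).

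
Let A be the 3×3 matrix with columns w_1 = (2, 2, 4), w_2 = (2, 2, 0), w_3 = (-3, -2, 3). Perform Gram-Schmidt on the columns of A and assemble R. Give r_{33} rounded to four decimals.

q_1 = w_1/‖w_1‖ = (2, 2, 4)/4.8990 = (0.4082, 0.4082, 0.8165).
r_{12} = q_1·w_2 = 1.6330.
u_2 = w_2 − 1.6330·q_1 = (1.3333, 1.3333, -1.3333).
‖u_2‖ = 2.3094, so q_2 = (0.5774, 0.5774, -0.5774).
r_{13} = q_1·w_3 = 0.4082; r_{23} = q_2·w_3 = -4.6188.
u_3 = w_3 − 0.4082·q_1 + 4.6188·q_2 = (-0.5000, 0.5000, 0.0000).
r_{33} = ‖u_3‖ = 0.7071.

r_{33} = 0.7071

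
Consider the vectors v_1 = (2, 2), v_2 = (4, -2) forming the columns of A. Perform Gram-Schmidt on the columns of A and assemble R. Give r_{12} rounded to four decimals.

r_{12} = 1.4142

e_1 = v_1/‖v_1‖ = (2, 2)/2.8284 = (0.7071, 0.7071).
r_{12} = e_1·v_2 = 1.4142.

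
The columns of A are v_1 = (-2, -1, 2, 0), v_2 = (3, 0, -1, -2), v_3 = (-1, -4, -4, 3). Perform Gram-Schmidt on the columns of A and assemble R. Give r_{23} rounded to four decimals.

r_{23} = -2.5823

v_1 = (-2, -1, 2, 0); ‖v_1‖ = 3.0000, so q_1 = (-0.6667, -0.3333, 0.6667, 0.0000).
q_1·v_2 = (-0.6667)·3 + (-0.3333)·0 + 0.6667·(-1) + 0.0000·(-2) = -2.6667.
u_2 = v_2 + 2.6667·q_1 = (1.2222, -0.8889, 0.7778, -2.0000).
‖u_2‖ = 2.6247, so q_2 = (0.4657, -0.3387, 0.2963, -0.7620).
r_{23} = q_2·v_3 = -2.5823.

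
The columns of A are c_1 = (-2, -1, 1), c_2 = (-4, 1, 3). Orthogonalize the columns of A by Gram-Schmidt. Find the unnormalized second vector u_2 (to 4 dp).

c_1 = (-2, -1, 1); ‖c_1‖ = 2.4495, so e_1 = (-0.8165, -0.4082, 0.4082).
e_1·c_2 = (-0.8165)·(-4) + (-0.4082)·1 + 0.4082·3 = 4.0825.
u_2 = c_2 − 4.0825·e_1 = (-0.6667, 2.6667, 1.3333).

u_2 = (-0.6667, 2.6667, 1.3333)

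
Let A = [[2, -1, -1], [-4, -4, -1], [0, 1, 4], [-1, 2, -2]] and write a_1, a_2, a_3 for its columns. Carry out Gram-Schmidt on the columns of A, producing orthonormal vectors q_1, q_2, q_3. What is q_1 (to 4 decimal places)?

a_1 = (2, -4, 0, -1); ‖a_1‖ = 4.5826, so q_1 = (0.4364, -0.8729, 0.0000, -0.2182).

q_1 = (0.4364, -0.8729, 0.0000, -0.2182)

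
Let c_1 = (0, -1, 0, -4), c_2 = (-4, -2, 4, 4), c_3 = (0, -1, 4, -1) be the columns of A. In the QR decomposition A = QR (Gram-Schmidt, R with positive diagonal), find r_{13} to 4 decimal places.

q_1 = c_1/‖c_1‖ = (0, -1, 0, -4)/4.1231 = (0.0000, -0.2425, 0.0000, -0.9701).
r_{13} = q_1·c_3 = 1.2127.

r_{13} = 1.2127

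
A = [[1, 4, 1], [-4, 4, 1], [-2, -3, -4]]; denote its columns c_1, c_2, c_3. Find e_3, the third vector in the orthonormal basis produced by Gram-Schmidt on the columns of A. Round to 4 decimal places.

e_1 = c_1/‖c_1‖ = (1, -4, -2)/4.5826 = (0.2182, -0.8729, -0.4364).
r_{12} = e_1·c_2 = -1.3093.
u_2 = c_2 + 1.3093·e_1 = (4.2857, 2.8571, -3.5714).
‖u_2‖ = 6.2678, so e_2 = (0.6838, 0.4558, -0.5698).
r_{13} = e_1·c_3 = 1.0911; r_{23} = e_2·c_3 = 3.4188.
u_3 = c_3 − 1.0911·e_1 − 3.4188·e_2 = (-1.5758, 0.3939, -1.5758).
‖u_3‖ = 2.2630, so e_3 = (-0.6963, 0.1741, -0.6963).

e_3 = (-0.6963, 0.1741, -0.6963)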